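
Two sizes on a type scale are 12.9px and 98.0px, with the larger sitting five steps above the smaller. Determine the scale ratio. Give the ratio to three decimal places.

1.500

r⁵ = 98.0 / 12.9, so r = (98.0/12.9)^(1/5).
r = 7.5969^(1/5) ≈ 1.5001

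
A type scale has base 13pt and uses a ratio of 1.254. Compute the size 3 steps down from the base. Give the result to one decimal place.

Every step multiplies by the scale ratio.
13.0 ÷ 1.254³ = 13.0 ÷ 1.97194 ≈ 6.59

6.6pt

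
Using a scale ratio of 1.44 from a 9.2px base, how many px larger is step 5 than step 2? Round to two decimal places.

37.89px

Step 2: 9.2 × 1.44² = 19.0771px
Step 5: 9.2 × 1.44⁵ = 56.9640px
Difference: 56.9640 − 19.0771 = 37.8869px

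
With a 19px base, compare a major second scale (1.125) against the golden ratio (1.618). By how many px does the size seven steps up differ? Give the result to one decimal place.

508.2px

Major second: 19.0 × 1.125⁷ = 43.333px
Golden ratio: 19.0 × 1.618⁷ = 551.573px
Difference: 551.573 − 43.333 = 508.240px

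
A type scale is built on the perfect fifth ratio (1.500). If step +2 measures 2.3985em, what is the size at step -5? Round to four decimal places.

0.1404em

2.3985 ÷ 1.500⁷ = 2.3985 ÷ 17.08594 ≈ 0.1404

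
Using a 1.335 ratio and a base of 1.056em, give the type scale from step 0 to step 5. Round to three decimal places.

1.056em, 1.410em, 1.882em, 2.513em, 3.354em, 4.478em

Step 0: 1.056em
Step 1: 1.056 × 1.335 = 1.410
Step 2: 1.056 × 1.335² = 1.882
Step 3: 1.056 × 1.335³ = 2.513
Step 4: 1.056 × 1.335⁴ = 3.354
Step 5: 1.056 × 1.335⁵ = 4.478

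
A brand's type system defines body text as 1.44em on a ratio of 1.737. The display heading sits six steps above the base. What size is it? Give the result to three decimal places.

Every step multiplies by the scale ratio.
1.44 × 1.737⁶ = 1.44 × 27.46622 ≈ 39.551

39.551em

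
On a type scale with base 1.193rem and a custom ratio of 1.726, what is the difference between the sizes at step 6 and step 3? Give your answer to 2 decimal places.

25.41rem

Step 3: 1.193 × 1.726³ = 6.1343rem
Step 6: 1.193 × 1.726⁶ = 31.5417rem
Difference: 31.5417 − 6.1343 = 25.4074rem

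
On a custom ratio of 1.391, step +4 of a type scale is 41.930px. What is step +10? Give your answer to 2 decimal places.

303.73px

41.930 × 1.391⁶ = 41.930 × 7.24374 ≈ 303.730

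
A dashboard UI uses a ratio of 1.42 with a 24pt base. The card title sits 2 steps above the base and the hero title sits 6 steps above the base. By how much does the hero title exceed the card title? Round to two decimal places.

Step 2: 24.0 × 1.42² = 48.3936pt
Step 6: 24.0 × 1.42⁶ = 196.7620pt
Difference: 196.7620 − 48.3936 = 148.3684pt

148.37pt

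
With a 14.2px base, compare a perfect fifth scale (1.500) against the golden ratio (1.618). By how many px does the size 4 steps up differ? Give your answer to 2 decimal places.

Perfect fifth: 14.2 × 1.500⁴ = 71.8875px
Golden ratio: 14.2 × 1.618⁴ = 97.3201px
Difference: 97.3201 − 71.8875 = 25.4326px

25.43px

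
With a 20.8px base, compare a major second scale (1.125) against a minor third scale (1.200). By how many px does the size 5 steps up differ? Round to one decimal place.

Major second: 20.8 × 1.125⁵ = 37.482px
Minor third: 20.8 × 1.200⁵ = 51.757px
Difference: 51.757 − 37.482 = 14.275px

14.3px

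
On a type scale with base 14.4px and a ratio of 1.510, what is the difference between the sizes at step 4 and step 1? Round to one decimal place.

53.1px

Step 1: 14.4 × 1.510 = 21.744px
Step 4: 14.4 × 1.510⁴ = 74.864px
Difference: 74.864 − 21.744 = 53.120px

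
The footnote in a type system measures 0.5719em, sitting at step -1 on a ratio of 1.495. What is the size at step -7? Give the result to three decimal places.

Moving from step -1 to step -7 is 6 steps down, so divide by r⁶.
0.5719 ÷ 1.495⁶ = 0.5719 ÷ 11.16470 ≈ 0.051

0.051em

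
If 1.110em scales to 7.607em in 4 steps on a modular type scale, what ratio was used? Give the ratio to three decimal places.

1.618

The ratio satisfies 1.110 × r⁴ = 7.607, so r = (7.607 / 1.110)^(1/4).
r = 6.8532^(1/4) ≈ 1.6180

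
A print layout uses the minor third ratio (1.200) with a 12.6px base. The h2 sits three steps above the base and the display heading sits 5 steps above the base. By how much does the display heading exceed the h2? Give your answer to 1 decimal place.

9.6px

Step 3: 12.6 × 1.200³ = 21.773px
Step 5: 12.6 × 1.200⁵ = 31.353px
Difference: 31.353 − 21.773 = 9.580px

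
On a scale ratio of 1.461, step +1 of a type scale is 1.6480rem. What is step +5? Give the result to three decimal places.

1.6480 × 1.461⁴ = 1.6480 × 4.55618 ≈ 7.509

7.509rem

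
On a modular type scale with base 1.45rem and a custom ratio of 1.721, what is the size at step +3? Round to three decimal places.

7.391rem

Each step on a modular scale multiplies by the ratio, so the size n steps from the base is base × ratioⁿ.
1.45 × 1.721³ = 1.45 × 5.09733 ≈ 7.391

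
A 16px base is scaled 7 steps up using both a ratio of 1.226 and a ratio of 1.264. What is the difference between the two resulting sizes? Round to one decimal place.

At 1.226: 16.0 × 1.226⁷ = 66.612px
At 1.264: 16.0 × 1.264⁷ = 82.480px
Difference: 82.480 − 66.612 = 15.868px

15.9px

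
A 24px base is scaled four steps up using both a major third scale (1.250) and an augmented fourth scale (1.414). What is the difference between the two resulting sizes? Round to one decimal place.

Major third: 24.0 × 1.250⁴ = 58.594px
Augmented fourth: 24.0 × 1.414⁴ = 95.942px
Difference: 95.942 − 58.594 = 37.348px

37.3px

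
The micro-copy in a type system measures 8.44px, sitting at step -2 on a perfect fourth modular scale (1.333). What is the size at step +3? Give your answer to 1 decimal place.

35.5px

The gap is 3 − (-2) = 5 steps, so the factor is 1.333^5.
8.44 × 1.333⁵ = 8.44 × 4.20873 ≈ 35.522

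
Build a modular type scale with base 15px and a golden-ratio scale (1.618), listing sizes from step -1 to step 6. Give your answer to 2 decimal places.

9.27px, 15.00px, 24.27px, 39.27px, 63.54px, 102.80px, 166.34px, 269.13px

Step -1: 15.0 ÷ 1.618 = 9.27
Step 0: 15px
Step 1: 15.0 × 1.618 = 24.27
Step 2: 15.0 × 1.618² = 39.27
Step 3: 15.0 × 1.618³ = 63.54
Step 4: 15.0 × 1.618⁴ = 102.80
Step 5: 15.0 × 1.618⁵ = 166.34
Step 6: 15.0 × 1.618⁶ = 269.13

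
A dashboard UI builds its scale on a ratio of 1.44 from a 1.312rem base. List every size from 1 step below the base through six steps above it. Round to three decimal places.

Step -1: 1.312 ÷ 1.44 = 0.911
Step 0: 1.312rem
Step 1: 1.312 × 1.44 = 1.889
Step 2: 1.312 × 1.44² = 2.721
Step 3: 1.312 × 1.44³ = 3.918
Step 4: 1.312 × 1.44⁴ = 5.641
Step 5: 1.312 × 1.44⁵ = 8.124
Step 6: 1.312 × 1.44⁶ = 11.698

0.911rem, 1.312rem, 1.889rem, 2.721rem, 3.918rem, 5.641rem, 8.124rem, 11.698rem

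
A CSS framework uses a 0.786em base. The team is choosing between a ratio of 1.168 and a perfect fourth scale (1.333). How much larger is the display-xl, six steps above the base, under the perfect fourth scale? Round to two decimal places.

2.41em

At 1.168: 0.786 × 1.168⁶ = 1.9956em
Perfect fourth: 0.786 × 1.333⁶ = 4.4096em
Difference: 4.4096 − 1.9956 = 2.4140em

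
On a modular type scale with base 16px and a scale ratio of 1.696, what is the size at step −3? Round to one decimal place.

16.0 ÷ 1.696³ = 16.0 ÷ 4.87840 ≈ 3.28

3.3px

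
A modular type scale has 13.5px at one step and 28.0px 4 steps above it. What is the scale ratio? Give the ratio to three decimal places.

1.200

The ratio satisfies 13.5 × r⁴ = 28.0, so r = (28.0 / 13.5)^(1/4).
r = 2.0741^(1/4) ≈ 1.2001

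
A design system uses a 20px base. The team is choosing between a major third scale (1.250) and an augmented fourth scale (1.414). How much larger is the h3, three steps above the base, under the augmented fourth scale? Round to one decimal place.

17.5px

Major third: 20.0 × 1.250³ = 39.062px
Augmented fourth: 20.0 × 1.414³ = 56.543px
Difference: 56.543 − 39.062 = 17.481px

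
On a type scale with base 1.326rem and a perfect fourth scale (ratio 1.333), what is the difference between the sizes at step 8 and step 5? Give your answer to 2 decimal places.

Step 5: 1.326 × 1.333⁵ = 5.5808rem
Step 8: 1.326 × 1.333⁸ = 13.2186rem
Difference: 13.2186 − 5.5808 = 7.6378rem

7.64rem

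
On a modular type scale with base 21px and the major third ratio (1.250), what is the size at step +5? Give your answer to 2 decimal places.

Each step on a modular scale multiplies by the ratio, so the size n steps from the base is base × ratioⁿ.
21.0 × 1.250⁵ = 21.0 × 3.05176 ≈ 64.09

64.09px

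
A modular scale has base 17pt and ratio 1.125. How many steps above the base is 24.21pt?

3

1.125ⁿ = 24.21 / 17 = 1.4241
n = ln(1.4241) / ln(1.125) = 0.3536 / 0.1178 ≈ 3.00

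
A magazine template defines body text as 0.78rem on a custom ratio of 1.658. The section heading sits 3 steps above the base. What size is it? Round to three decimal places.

3.555rem

Each step on a modular scale multiplies by the ratio, so the size n steps from the base is base × ratioⁿ.
0.78 × 1.658³ = 0.78 × 4.55778 ≈ 3.555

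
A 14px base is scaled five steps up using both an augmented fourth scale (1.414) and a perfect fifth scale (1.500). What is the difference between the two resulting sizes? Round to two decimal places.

Augmented fourth: 14.0 × 1.414⁵ = 79.1362px
Perfect fifth: 14.0 × 1.500⁵ = 106.3125px
Difference: 106.3125 − 79.1362 = 27.1763px

27.18px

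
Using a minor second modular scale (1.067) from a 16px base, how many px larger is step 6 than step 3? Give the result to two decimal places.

4.17px

Step 3: 16.0 × 1.067³ = 19.4363px
Step 6: 16.0 × 1.067⁶ = 23.6106px
Difference: 23.6106 − 19.4363 = 4.1743px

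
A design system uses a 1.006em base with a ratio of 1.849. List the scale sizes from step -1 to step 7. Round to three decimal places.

0.544em, 1.006em, 1.860em, 3.439em, 6.359em, 11.758em, 21.741em, 40.199em, 74.329em

Step -1: 1.006 ÷ 1.849 = 0.544
Step 0: 1.006em
Step 1: 1.006 × 1.849 = 1.860
Step 2: 1.006 × 1.849² = 3.439
Step 3: 1.006 × 1.849³ = 6.359
Step 4: 1.006 × 1.849⁴ = 11.758
Step 5: 1.006 × 1.849⁵ = 21.741
Step 6: 1.006 × 1.849⁶ = 40.199
Step 7: 1.006 × 1.849⁷ = 74.329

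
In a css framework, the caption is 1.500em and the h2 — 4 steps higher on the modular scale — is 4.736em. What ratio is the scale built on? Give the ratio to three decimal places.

r⁴ = 4.736 / 1.500, so r = (4.736/1.500)^(1/4).
r = 3.1573^(1/4) ≈ 1.3330

1.333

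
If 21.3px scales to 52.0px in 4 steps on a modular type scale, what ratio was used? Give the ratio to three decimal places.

1.250

r⁴ = 52.0 / 21.3, so r = (52.0/21.3)^(1/4).
r = 2.4413^(1/4) ≈ 1.2500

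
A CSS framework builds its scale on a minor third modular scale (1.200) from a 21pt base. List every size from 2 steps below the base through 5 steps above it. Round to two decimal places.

14.58pt, 17.50pt, 21.00pt, 25.20pt, 30.24pt, 36.29pt, 43.55pt, 52.25pt

Step -2: 21.0 ÷ 1.200² = 14.58
Step -1: 21.0 ÷ 1.200 = 17.50
Step 0: 21pt
Step 1: 21.0 × 1.200 = 25.20
Step 2: 21.0 × 1.200² = 30.24
Step 3: 21.0 × 1.200³ = 36.29
Step 4: 21.0 × 1.200⁴ = 43.55
Step 5: 21.0 × 1.200⁵ = 52.25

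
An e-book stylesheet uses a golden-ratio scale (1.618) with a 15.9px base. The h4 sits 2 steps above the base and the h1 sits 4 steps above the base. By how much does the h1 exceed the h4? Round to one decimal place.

Step 2: 15.9 × 1.618² = 41.625px
Step 4: 15.9 × 1.618⁴ = 108.971px
Difference: 108.971 − 41.625 = 67.346px

67.3px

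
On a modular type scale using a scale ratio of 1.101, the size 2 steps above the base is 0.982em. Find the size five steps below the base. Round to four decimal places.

0.5007em

Moving from step +2 to step -5 is 7 steps down, so divide by r⁷.
0.982 ÷ 1.101⁷ = 0.982 ÷ 1.96115 ≈ 0.5007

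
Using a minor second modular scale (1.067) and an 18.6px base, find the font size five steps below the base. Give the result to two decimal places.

18.6 ÷ 1.067⁵ = 18.6 ÷ 1.38300 ≈ 13.45

13.45px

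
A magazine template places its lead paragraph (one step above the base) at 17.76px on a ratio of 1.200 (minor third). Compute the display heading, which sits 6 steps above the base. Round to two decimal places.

17.76 × 1.200⁵ = 17.76 × 2.48832 ≈ 44.193

44.19px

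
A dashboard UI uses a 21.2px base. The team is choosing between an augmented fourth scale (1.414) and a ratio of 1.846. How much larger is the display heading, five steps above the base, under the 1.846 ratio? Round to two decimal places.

Augmented fourth: 21.2 × 1.414⁵ = 119.8348px
At 1.846: 21.2 × 1.846⁵ = 454.4586px
Difference: 454.4586 − 119.8348 = 334.6238px

334.62px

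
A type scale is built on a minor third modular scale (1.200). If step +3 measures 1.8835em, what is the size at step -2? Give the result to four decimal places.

0.7569em

The gap is -2 − (3) = -5 steps, so the factor is 1.200^-5.
1.8835 ÷ 1.200⁵ = 1.8835 ÷ 2.48832 ≈ 0.7569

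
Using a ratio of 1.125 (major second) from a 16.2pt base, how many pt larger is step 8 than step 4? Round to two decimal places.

15.62pt

Step 4: 16.2 × 1.125⁴ = 25.9493pt
Step 8: 16.2 × 1.125⁸ = 41.5657pt
Difference: 41.5657 − 25.9493 = 15.6164pt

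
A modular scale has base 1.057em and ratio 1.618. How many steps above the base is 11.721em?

5

1.618ⁿ = 11.721 / 1.057 = 11.0889
n = ln(11.0889) / ln(1.618) = 2.4059 / 0.4812 ≈ 5.00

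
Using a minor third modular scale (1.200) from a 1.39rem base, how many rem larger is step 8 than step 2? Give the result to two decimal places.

3.98rem

Step 2: 1.39 × 1.200² = 2.0016rem
Step 8: 1.39 × 1.200⁸ = 5.9767rem
Difference: 5.9767 − 2.0016 = 3.9751rem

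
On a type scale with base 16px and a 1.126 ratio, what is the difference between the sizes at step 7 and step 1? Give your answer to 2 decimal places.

18.70px

Step 1: 16.0 × 1.126 = 18.0160px
Step 7: 16.0 × 1.126⁷ = 36.7188px
Difference: 36.7188 − 18.0160 = 18.7028px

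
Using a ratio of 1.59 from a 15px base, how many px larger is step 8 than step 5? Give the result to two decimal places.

460.30px

Step 5: 15.0 × 1.59⁵ = 152.4323px
Step 8: 15.0 × 1.59⁸ = 612.7287px
Difference: 612.7287 − 152.4323 = 460.2964px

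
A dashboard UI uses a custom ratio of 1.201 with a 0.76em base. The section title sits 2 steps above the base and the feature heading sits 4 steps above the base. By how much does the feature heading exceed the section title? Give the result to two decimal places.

Step 2: 0.76 × 1.201² = 1.0962em
Step 4: 0.76 × 1.201⁴ = 1.5812em
Difference: 1.5812 − 1.0962 = 0.4850em

0.48em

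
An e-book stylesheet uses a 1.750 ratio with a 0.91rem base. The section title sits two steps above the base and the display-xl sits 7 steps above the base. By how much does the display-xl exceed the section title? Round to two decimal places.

Step 2: 0.91 × 1.750² = 2.7869rem
Step 7: 0.91 × 1.750⁷ = 45.7412rem
Difference: 45.7412 − 2.7869 = 42.9543rem

42.95rem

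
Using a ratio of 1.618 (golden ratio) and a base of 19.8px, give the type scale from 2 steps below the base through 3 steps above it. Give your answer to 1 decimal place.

Step -2: 19.8 ÷ 1.618² = 7.6
Step -1: 19.8 ÷ 1.618 = 12.2
Step 0: 19.8px
Step 1: 19.8 × 1.618 = 32.0
Step 2: 19.8 × 1.618² = 51.8
Step 3: 19.8 × 1.618³ = 83.9

7.6px, 12.2px, 19.8px, 32.0px, 51.8px, 83.9px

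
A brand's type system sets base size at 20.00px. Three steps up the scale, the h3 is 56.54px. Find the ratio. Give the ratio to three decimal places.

1.414

r³ = 56.54 / 20.00, so r = (56.54/20.00)^(1/3).
r = 2.8270^(1/3) ≈ 1.4140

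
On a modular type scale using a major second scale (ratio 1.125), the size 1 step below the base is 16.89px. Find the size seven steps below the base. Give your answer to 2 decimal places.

Moving from step -1 to step -7 is 6 steps down, so divide by r⁶.
16.89 ÷ 1.125⁶ = 16.89 ÷ 2.02729 ≈ 8.331

8.33px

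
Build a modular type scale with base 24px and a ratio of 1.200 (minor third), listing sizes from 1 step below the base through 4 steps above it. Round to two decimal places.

Step -1: 24.0 ÷ 1.200 = 20.00
Step 0: 24px
Step 1: 24.0 × 1.200 = 28.80
Step 2: 24.0 × 1.200² = 34.56
Step 3: 24.0 × 1.200³ = 41.47
Step 4: 24.0 × 1.200⁴ = 49.77

20.00px, 24.00px, 28.80px, 34.56px, 41.47px, 49.77px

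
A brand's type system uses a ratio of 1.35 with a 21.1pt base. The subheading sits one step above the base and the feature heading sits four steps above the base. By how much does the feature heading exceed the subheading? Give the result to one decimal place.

Step 1: 21.1 × 1.35 = 28.485pt
Step 4: 21.1 × 1.35⁴ = 70.084pt
Difference: 70.084 − 28.485 = 41.599pt

41.6pt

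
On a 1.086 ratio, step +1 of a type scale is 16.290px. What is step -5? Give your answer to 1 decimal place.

16.290 ÷ 1.086⁶ = 16.290 ÷ 1.64051 ≈ 9.930

9.9px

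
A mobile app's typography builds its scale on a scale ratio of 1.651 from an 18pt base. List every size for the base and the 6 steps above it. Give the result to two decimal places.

Step 0: 18pt
Step 1: 18.0 × 1.651 = 29.72
Step 2: 18.0 × 1.651² = 49.06
Step 3: 18.0 × 1.651³ = 81.01
Step 4: 18.0 × 1.651⁴ = 133.74
Step 5: 18.0 × 1.651⁵ = 220.80
Step 6: 18.0 × 1.651⁶ = 364.55

18.00pt, 29.72pt, 49.06pt, 81.01pt, 133.74pt, 220.80pt, 364.55pt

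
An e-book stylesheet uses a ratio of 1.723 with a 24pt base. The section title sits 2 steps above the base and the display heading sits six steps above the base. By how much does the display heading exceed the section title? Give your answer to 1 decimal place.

556.7pt

Step 2: 24.0 × 1.723² = 71.249pt
Step 6: 24.0 × 1.723⁶ = 627.947pt
Difference: 627.947 − 71.249 = 556.698pt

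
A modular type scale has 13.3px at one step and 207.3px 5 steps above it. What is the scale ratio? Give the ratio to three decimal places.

1.732

The ratio satisfies 13.3 × r⁵ = 207.3, so r = (207.3 / 13.3)^(1/5).
r = 15.5865^(1/5) ≈ 1.7320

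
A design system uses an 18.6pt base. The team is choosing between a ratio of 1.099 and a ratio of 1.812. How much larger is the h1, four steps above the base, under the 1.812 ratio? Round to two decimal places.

At 1.099: 18.6 × 1.099⁴ = 27.1334pt
At 1.812: 18.6 × 1.812⁴ = 200.5145pt
Difference: 200.5145 − 27.1334 = 173.3811pt

173.38pt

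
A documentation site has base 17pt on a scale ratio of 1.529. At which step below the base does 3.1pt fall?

1.529ⁿ = 17 / 3.1 = 5.4839
n = ln(5.4839) / ln(1.529) = 1.7018 / 0.4246 ≈ 4.01

4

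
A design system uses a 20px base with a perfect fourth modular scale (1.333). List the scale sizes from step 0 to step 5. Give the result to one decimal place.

Step 0: 20px
Step 1: 20.0 × 1.333 = 26.7
Step 2: 20.0 × 1.333² = 35.5
Step 3: 20.0 × 1.333³ = 47.4
Step 4: 20.0 × 1.333⁴ = 63.1
Step 5: 20.0 × 1.333⁵ = 84.2

20.0px, 26.7px, 35.5px, 47.4px, 63.1px, 84.2px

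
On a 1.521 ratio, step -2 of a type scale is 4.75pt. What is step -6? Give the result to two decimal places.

0.89pt

The gap is -6 − (-2) = -4 steps, so the factor is 1.521^-4.
4.75 ÷ 1.521⁴ = 4.75 ÷ 5.35201 ≈ 0.888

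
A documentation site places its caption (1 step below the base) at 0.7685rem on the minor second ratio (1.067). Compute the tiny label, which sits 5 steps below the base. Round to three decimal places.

0.593rem

Moving from step -1 to step -5 is 4 steps down, so divide by r⁴.
0.7685 ÷ 1.067⁴ = 0.7685 ÷ 1.29616 ≈ 0.593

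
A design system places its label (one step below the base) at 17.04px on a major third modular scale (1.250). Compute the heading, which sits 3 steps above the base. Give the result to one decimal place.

41.6px

17.04 × 1.250⁴ = 17.04 × 2.44141 ≈ 41.602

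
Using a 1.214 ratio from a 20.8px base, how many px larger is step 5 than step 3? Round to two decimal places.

Step 3: 20.8 × 1.214³ = 37.2151px
Step 5: 20.8 × 1.214⁵ = 54.8475px
Difference: 54.8475 − 37.2151 = 17.6324px

17.63px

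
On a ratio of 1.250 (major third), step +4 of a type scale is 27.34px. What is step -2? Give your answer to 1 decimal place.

Moving from step +4 to step -2 is 6 steps down, so divide by r⁶.
27.34 ÷ 1.250⁶ = 27.34 ÷ 3.81470 ≈ 7.167

7.2px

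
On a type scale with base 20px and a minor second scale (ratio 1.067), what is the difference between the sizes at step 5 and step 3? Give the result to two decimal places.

3.36px

Step 3: 20.0 × 1.067³ = 24.2954px
Step 5: 20.0 × 1.067⁵ = 27.6600px
Difference: 27.6600 − 24.2954 = 3.3646px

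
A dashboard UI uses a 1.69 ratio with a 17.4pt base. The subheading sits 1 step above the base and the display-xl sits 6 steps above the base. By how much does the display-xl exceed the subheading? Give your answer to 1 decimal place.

Step 1: 17.4 × 1.69 = 29.406pt
Step 6: 17.4 × 1.69⁶ = 405.387pt
Difference: 405.387 − 29.406 = 375.981pt

376.0pt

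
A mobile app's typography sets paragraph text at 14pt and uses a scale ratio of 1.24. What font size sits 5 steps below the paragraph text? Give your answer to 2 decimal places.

4.78pt

14.0 ÷ 1.24⁵ = 14.0 ÷ 2.93163 ≈ 4.78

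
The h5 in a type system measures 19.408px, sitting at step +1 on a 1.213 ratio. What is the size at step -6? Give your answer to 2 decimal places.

5.02px

Moving from step +1 to step -6 is 7 steps down, so divide by r⁷.
19.408 ÷ 1.213⁷ = 19.408 ÷ 3.86390 ≈ 5.023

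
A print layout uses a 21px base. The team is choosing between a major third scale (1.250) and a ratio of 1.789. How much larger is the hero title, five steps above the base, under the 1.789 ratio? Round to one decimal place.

Major third: 21.0 × 1.250⁵ = 64.087px
At 1.789: 21.0 × 1.789⁵ = 384.832px
Difference: 384.832 − 64.087 = 320.745px

320.7px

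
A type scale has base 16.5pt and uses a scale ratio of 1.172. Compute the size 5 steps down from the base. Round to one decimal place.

7.5pt

A modular type scale is a geometric sequence: sizeₙ = base × rⁿ.
16.5 ÷ 1.172⁵ = 16.5 ÷ 2.21125 ≈ 7.46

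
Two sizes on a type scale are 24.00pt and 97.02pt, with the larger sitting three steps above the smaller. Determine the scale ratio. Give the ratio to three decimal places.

The ratio satisfies 24.00 × r³ = 97.02, so r = (97.02 / 24.00)^(1/3).
r = 4.0425^(1/3) ≈ 1.5930

1.593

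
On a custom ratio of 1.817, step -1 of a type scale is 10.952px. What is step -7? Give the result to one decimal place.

0.3px

10.952 ÷ 1.817⁶ = 10.952 ÷ 35.98567 ≈ 0.304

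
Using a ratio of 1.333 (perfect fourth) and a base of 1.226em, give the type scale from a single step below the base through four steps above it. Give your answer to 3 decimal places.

Step -1: 1.226 ÷ 1.333 = 0.920
Step 0: 1.226em
Step 1: 1.226 × 1.333 = 1.634
Step 2: 1.226 × 1.333² = 2.178
Step 3: 1.226 × 1.333³ = 2.904
Step 4: 1.226 × 1.333⁴ = 3.871

0.920em, 1.226em, 1.634em, 2.178em, 2.904em, 3.871em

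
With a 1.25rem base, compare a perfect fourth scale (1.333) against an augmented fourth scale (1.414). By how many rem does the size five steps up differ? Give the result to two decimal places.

1.80rem

Perfect fourth: 1.25 × 1.333⁵ = 5.2609rem
Augmented fourth: 1.25 × 1.414⁵ = 7.0657rem
Difference: 7.0657 − 5.2609 = 1.8048rem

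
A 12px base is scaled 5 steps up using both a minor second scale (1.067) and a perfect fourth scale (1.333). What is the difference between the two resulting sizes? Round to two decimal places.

33.91px

Minor second: 12.0 × 1.067⁵ = 16.5960px
Perfect fourth: 12.0 × 1.333⁵ = 50.5047px
Difference: 50.5047 − 16.5960 = 33.9087px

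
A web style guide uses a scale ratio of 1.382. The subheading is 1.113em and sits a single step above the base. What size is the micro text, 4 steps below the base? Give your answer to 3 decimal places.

0.221em

The gap is -4 − (1) = -5 steps, so the factor is 1.382^-5.
1.113 ÷ 1.382⁵ = 1.113 ÷ 5.04127 ≈ 0.221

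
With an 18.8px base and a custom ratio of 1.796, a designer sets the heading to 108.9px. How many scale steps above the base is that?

3

1.796ⁿ = 108.9 / 18.8 = 5.7926
n = ln(5.7926) / ln(1.796) = 1.7566 / 0.5856 ≈ 3.00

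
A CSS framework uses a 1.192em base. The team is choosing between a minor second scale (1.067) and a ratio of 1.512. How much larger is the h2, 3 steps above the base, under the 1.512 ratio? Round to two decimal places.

Minor second: 1.192 × 1.067³ = 1.4480em
At 1.512: 1.192 × 1.512³ = 4.1203em
Difference: 4.1203 − 1.4480 = 2.6723em

2.67em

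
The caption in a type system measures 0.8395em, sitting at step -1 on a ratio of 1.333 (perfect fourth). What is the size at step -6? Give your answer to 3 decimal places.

0.199em

0.8395 ÷ 1.333⁵ = 0.8395 ÷ 4.20873 ≈ 0.199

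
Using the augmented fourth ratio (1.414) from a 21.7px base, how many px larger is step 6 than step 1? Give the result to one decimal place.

Step 1: 21.7 × 1.414 = 30.684px
Step 6: 21.7 × 1.414⁶ = 173.443px
Difference: 173.443 − 30.684 = 142.759px

142.8px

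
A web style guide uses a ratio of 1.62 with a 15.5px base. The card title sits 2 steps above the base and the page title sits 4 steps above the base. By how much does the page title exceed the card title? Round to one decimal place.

Step 2: 15.5 × 1.62² = 40.678px
Step 4: 15.5 × 1.62⁴ = 106.756px
Difference: 106.756 − 40.678 = 66.078px

66.1px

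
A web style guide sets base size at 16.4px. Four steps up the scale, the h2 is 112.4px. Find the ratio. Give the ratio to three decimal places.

1.618

r⁴ = 112.4 / 16.4, so r = (112.4/16.4)^(1/4).
r = 6.8537^(1/4) ≈ 1.6180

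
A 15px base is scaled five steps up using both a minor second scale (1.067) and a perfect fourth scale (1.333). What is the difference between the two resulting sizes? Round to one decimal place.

Minor second: 15.0 × 1.067⁵ = 20.745px
Perfect fourth: 15.0 × 1.333⁵ = 63.131px
Difference: 63.131 − 20.745 = 42.386px

42.4px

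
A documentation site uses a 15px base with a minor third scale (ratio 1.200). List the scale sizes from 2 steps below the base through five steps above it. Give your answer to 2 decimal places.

10.42px, 12.50px, 15.00px, 18.00px, 21.60px, 25.92px, 31.10px, 37.32px

Step -2: 15.0 ÷ 1.200² = 10.42
Step -1: 15.0 ÷ 1.200 = 12.50
Step 0: 15px
Step 1: 15.0 × 1.200 = 18.00
Step 2: 15.0 × 1.200² = 21.60
Step 3: 15.0 × 1.200³ = 25.92
Step 4: 15.0 × 1.200⁴ = 31.10
Step 5: 15.0 × 1.200⁵ = 37.32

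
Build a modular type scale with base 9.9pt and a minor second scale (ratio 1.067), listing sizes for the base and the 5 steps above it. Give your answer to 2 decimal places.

9.90pt, 10.56pt, 11.27pt, 12.03pt, 12.83pt, 13.69pt

Step 0: 9.9pt
Step 1: 9.9 × 1.067 = 10.56
Step 2: 9.9 × 1.067² = 11.27
Step 3: 9.9 × 1.067³ = 12.03
Step 4: 9.9 × 1.067⁴ = 12.83
Step 5: 9.9 × 1.067⁵ = 13.69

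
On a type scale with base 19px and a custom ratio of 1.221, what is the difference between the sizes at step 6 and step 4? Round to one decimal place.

Step 4: 19.0 × 1.221⁴ = 42.230px
Step 6: 19.0 × 1.221⁶ = 62.958px
Difference: 62.958 − 42.230 = 20.728px

20.7px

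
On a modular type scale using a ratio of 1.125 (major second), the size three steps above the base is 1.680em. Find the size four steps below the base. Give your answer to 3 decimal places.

0.737em

1.680 ÷ 1.125⁷ = 1.680 ÷ 2.28070 ≈ 0.737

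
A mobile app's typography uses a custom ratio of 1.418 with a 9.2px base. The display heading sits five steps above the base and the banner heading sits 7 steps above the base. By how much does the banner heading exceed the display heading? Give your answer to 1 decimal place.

Step 5: 9.2 × 1.418⁵ = 52.744px
Step 7: 9.2 × 1.418⁷ = 106.053px
Difference: 106.053 − 52.744 = 53.309px

53.3px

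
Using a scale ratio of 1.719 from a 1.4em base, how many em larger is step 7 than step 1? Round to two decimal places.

59.69em

Step 1: 1.4 × 1.719 = 2.4066em
Step 7: 1.4 × 1.719⁷ = 62.0954em
Difference: 62.0954 − 2.4066 = 59.6888em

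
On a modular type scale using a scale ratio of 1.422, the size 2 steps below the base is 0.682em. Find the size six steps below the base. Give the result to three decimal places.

0.167em

Moving from step -2 to step -6 is 4 steps down, so divide by r⁴.
0.682 ÷ 1.422⁴ = 0.682 ÷ 4.08882 ≈ 0.167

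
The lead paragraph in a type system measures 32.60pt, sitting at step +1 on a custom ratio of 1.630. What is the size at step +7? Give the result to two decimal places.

32.60 × 1.630⁶ = 32.60 × 18.75537 ≈ 611.425

611.43pt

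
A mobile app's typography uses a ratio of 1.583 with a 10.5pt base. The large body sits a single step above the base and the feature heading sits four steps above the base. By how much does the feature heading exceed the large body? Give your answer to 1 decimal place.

49.3pt

Step 1: 10.5 × 1.583 = 16.622pt
Step 4: 10.5 × 1.583⁴ = 65.935pt
Difference: 65.935 − 16.622 = 49.313pt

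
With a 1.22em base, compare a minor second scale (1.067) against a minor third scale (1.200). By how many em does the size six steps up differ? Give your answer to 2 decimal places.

Minor second: 1.22 × 1.067⁶ = 1.8003em
Minor third: 1.22 × 1.200⁶ = 3.6429em
Difference: 3.6429 − 1.8003 = 1.8426em

1.84em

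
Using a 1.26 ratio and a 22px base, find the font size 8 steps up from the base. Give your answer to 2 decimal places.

Every step multiplies by the scale ratio.
22.0 × 1.26⁸ = 22.0 × 6.35279 ≈ 139.76

139.76px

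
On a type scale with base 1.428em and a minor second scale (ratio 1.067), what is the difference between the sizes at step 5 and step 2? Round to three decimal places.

Step 2: 1.428 × 1.067² = 1.62576em
Step 5: 1.428 × 1.067⁵ = 1.97492em
Difference: 1.97492 − 1.62576 = 0.34916em

0.349em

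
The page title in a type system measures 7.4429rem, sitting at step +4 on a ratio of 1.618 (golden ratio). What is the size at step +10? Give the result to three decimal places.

133.541rem

The gap is 10 − (4) = 6 steps, so the factor is 1.618^6.
7.4429 × 1.618⁶ = 7.4429 × 17.94201 ≈ 133.541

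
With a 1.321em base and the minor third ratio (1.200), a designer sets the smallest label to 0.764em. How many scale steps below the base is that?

3

1.200ⁿ = 1.321 / 0.764 = 1.7291
n = ln(1.7291) / ln(1.200) = 0.5476 / 0.1823 ≈ 3.00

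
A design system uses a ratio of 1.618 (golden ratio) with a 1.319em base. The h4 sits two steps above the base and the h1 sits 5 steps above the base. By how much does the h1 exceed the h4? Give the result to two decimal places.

11.17em

Step 2: 1.319 × 1.618² = 3.4530em
Step 5: 1.319 × 1.618⁵ = 14.6264em
Difference: 14.6264 − 3.4530 = 11.1734em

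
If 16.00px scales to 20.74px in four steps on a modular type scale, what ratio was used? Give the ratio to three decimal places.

r⁴ = 20.74 / 16.00, so r = (20.74/16.00)^(1/4).
r = 1.2962^(1/4) ≈ 1.0670

1.067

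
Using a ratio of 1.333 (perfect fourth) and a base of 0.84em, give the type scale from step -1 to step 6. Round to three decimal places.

0.630em, 0.840em, 1.120em, 1.493em, 1.990em, 2.652em, 3.535em, 4.713em

Step -1: 0.84 ÷ 1.333 = 0.630
Step 0: 0.84em
Step 1: 0.84 × 1.333 = 1.120
Step 2: 0.84 × 1.333² = 1.493
Step 3: 0.84 × 1.333³ = 1.990
Step 4: 0.84 × 1.333⁴ = 2.652
Step 5: 0.84 × 1.333⁵ = 3.535
Step 6: 0.84 × 1.333⁶ = 4.713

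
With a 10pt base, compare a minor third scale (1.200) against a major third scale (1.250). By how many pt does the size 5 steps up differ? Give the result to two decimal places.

5.63pt

Minor third: 10.0 × 1.200⁵ = 24.8832pt
Major third: 10.0 × 1.250⁵ = 30.5176pt
Difference: 30.5176 − 24.8832 = 5.6344pt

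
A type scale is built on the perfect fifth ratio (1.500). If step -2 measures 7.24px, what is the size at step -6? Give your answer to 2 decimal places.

7.24 ÷ 1.500⁴ = 7.24 ÷ 5.06250 ≈ 1.430

1.43px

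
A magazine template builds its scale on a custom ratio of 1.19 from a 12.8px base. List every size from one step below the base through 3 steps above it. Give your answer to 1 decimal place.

10.8px, 12.8px, 15.2px, 18.1px, 21.6px

Step -1: 12.8 ÷ 1.19 = 10.8
Step 0: 12.8px
Step 1: 12.8 × 1.19 = 15.2
Step 2: 12.8 × 1.19² = 18.1
Step 3: 12.8 × 1.19³ = 21.6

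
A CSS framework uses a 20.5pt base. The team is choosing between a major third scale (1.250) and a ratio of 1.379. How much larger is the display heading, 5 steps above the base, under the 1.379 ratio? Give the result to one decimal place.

Major third: 20.5 × 1.250⁵ = 62.561pt
At 1.379: 20.5 × 1.379⁵ = 102.229pt
Difference: 102.229 − 62.561 = 39.668pt

39.7pt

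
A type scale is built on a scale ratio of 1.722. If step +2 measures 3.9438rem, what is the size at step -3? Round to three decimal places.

Moving from step +2 to step -3 is 5 steps down, so divide by r⁵.
3.9438 ÷ 1.722⁵ = 3.9438 ÷ 15.14139 ≈ 0.260

0.260rem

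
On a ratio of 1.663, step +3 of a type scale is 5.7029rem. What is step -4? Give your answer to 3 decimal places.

0.162rem

Moving from step +3 to step -4 is 7 steps down, so divide by r⁷.
5.7029 ÷ 1.663⁷ = 5.7029 ÷ 35.17594 ≈ 0.162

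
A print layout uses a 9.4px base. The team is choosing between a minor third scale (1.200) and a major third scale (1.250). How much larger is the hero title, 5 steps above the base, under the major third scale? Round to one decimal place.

5.3px

Minor third: 9.4 × 1.200⁵ = 23.390px
Major third: 9.4 × 1.250⁵ = 28.687px
Difference: 28.687 − 23.390 = 5.297px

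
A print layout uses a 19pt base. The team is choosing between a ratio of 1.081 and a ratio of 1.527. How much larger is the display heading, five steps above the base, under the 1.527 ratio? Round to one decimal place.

At 1.081: 19.0 × 1.081⁵ = 28.047pt
At 1.527: 19.0 × 1.527⁵ = 157.743pt
Difference: 157.743 − 28.047 = 129.696pt

129.7pt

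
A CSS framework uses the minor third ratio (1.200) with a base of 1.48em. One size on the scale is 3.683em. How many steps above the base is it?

5

1.200ⁿ = 3.683 / 1.48 = 2.4885
n = ln(2.4885) / ln(1.200) = 0.9117 / 0.1823 ≈ 5.00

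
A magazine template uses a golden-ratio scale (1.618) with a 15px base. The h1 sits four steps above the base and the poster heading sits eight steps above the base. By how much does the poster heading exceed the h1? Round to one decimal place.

601.8px

Step 4: 15.0 × 1.618⁴ = 102.803px
Step 8: 15.0 × 1.618⁸ = 704.562px
Difference: 704.562 − 102.803 = 601.759px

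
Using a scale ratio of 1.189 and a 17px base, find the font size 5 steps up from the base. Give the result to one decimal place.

Each step on a modular scale multiplies by the ratio, so the size n steps from the base is base × ratioⁿ.
17.0 × 1.189⁵ = 17.0 × 2.37634 ≈ 40.40

40.4px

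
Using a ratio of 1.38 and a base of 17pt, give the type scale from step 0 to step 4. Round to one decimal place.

17.0pt, 23.5pt, 32.4pt, 44.7pt, 61.7pt

Step 0: 17pt
Step 1: 17.0 × 1.38 = 23.5
Step 2: 17.0 × 1.38² = 32.4
Step 3: 17.0 × 1.38³ = 44.7
Step 4: 17.0 × 1.38⁴ = 61.7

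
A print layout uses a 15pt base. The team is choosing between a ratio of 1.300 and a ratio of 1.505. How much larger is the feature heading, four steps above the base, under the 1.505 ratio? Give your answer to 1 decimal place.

At 1.300: 15.0 × 1.300⁴ = 42.842pt
At 1.505: 15.0 × 1.505⁴ = 76.955pt
Difference: 76.955 − 42.842 = 34.113pt

34.1pt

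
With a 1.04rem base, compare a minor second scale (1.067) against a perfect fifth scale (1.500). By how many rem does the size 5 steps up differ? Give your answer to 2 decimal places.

Minor second: 1.04 × 1.067⁵ = 1.4383rem
Perfect fifth: 1.04 × 1.500⁵ = 7.8975rem
Difference: 7.8975 − 1.4383 = 6.4592rem

6.46rem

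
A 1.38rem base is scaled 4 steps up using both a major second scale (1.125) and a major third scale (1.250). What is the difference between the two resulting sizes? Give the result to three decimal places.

Major second: 1.38 × 1.125⁴ = 2.21049rem
Major third: 1.38 × 1.250⁴ = 3.36914rem
Difference: 3.36914 − 2.21049 = 1.15865rem

1.159rem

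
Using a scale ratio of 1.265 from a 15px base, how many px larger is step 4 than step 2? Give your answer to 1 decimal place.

Step 2: 15.0 × 1.265² = 24.003px
Step 4: 15.0 × 1.265⁴ = 38.411px
Difference: 38.411 − 24.003 = 14.408px

14.4px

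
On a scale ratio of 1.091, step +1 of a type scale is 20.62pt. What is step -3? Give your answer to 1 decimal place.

Moving from step +1 to step -3 is 4 steps down, so divide by r⁴.
20.62 ÷ 1.091⁴ = 20.62 ÷ 1.41677 ≈ 14.554

14.6pt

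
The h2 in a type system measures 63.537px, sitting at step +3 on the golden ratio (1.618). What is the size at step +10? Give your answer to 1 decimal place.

1844.5px

Moving from step +3 to step +10 is 7 steps up, so multiply by r⁷.
63.537 × 1.618⁷ = 63.537 × 29.03017 ≈ 1844.490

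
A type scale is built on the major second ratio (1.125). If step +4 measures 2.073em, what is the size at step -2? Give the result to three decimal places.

The gap is -2 − (4) = -6 steps, so the factor is 1.125^-6.
2.073 ÷ 1.125⁶ = 2.073 ÷ 2.02729 ≈ 1.023

1.023em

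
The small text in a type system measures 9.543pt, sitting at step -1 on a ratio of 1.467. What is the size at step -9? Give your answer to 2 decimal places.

0.44pt

The gap is -9 − (-1) = -8 steps, so the factor is 1.467^-8.
9.543 ÷ 1.467⁸ = 9.543 ÷ 21.45067 ≈ 0.445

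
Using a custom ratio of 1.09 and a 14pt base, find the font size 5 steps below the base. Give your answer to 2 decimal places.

9.10pt

Every step multiplies by the scale ratio.
14.0 ÷ 1.09⁵ = 14.0 ÷ 1.53862 ≈ 9.10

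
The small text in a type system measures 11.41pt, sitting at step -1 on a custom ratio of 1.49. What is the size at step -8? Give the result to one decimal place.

Moving from step -1 to step -8 is 7 steps down, so divide by r⁷.
11.41 ÷ 1.49⁷ = 11.41 ÷ 16.30436 ≈ 0.700

0.7pt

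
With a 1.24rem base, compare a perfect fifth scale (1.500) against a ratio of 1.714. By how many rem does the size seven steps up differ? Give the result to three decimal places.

32.702rem

Perfect fifth: 1.24 × 1.500⁷ = 21.18656rem
At 1.714: 1.24 × 1.714⁷ = 53.88866rem
Difference: 53.88866 − 21.18656 = 32.70210rem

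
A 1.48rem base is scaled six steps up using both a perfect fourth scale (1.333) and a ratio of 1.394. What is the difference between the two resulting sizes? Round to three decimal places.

2.557rem

Perfect fourth: 1.48 × 1.333⁶ = 8.30314rem
At 1.394: 1.48 × 1.394⁶ = 10.86021rem
Difference: 10.86021 − 8.30314 = 2.55707rem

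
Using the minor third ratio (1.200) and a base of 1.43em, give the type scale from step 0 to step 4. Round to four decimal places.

1.4300em, 1.7160em, 2.0592em, 2.4710em, 2.9652em

Step 0: 1.43em
Step 1: 1.43 × 1.200 = 1.7160
Step 2: 1.43 × 1.200² = 2.0592
Step 3: 1.43 × 1.200³ = 2.4710
Step 4: 1.43 × 1.200⁴ = 2.9652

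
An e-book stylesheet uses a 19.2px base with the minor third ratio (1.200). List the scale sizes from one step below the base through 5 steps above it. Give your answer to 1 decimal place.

16.0px, 19.2px, 23.0px, 27.6px, 33.2px, 39.8px, 47.8px

Step -1: 19.2 ÷ 1.200 = 16.0
Step 0: 19.2px
Step 1: 19.2 × 1.200 = 23.0
Step 2: 19.2 × 1.200² = 27.6
Step 3: 19.2 × 1.200³ = 33.2
Step 4: 19.2 × 1.200⁴ = 39.8
Step 5: 19.2 × 1.200⁵ = 47.8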